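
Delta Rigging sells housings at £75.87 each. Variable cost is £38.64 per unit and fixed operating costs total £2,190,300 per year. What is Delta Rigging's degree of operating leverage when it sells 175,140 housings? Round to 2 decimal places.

1.51

At 175,140 units, contribution = 175,140 × £37.23 = £6,520,462.20.
Subtracting fixed costs: EBIT = £6,520,462.20 − £2,190,300 = £4,330,162.20.
Degree of operating leverage = £6,520,462.20 / £4,330,162.20 = 1.5058.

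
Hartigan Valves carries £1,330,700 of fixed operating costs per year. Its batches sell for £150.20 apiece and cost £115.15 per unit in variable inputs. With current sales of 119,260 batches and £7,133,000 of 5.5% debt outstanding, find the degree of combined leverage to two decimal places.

Total contribution margin = 119,260 × £35.05 = £4,180,063.00.
Subtracting fixed costs: EBIT = £4,180,063.00 − £1,330,700 = £2,849,363.00. Interest = £392,315.00, so EBIT − I = £2,457,048.00.
Degree of total leverage = total CM / (EBIT − interest) = £4,180,063.00 / £2,457,048.00 = 1.7013.

1.70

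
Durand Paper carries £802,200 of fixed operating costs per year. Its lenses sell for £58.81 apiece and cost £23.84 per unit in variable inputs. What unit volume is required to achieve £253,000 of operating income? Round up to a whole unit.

Each unit contributes £58.81 − £23.84 = £34.97.
Required volume = (fixed costs + target profit) ÷ CM = (£802,200 + £253,000) ÷ £34.97 = 30,174.44, so 30,175 lenses.

30,175 lenses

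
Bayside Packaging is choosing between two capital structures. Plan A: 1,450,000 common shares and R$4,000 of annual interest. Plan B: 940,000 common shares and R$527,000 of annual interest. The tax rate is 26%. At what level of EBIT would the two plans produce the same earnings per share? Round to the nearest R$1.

Set EPS_A = EPS_B: (EBIT − R$4,000)(1 − 0.26) ÷ 1,450,000 = (EBIT − R$527,000)(1 − 0.26) ÷ 940,000.
Cancelling (1 − t) and cross-multiplying: 940,000·(EBIT − 4,000) = 1,450,000·(EBIT − 527,000).
EBIT × (1,450,000 − 940,000) = 527,000 × 1,450,000 − 4,000 × 940,000 = 760,390,000,000, so EBIT = 760,390,000,000 ÷ 510,000 = 1,490,960.78.

R$1,490,961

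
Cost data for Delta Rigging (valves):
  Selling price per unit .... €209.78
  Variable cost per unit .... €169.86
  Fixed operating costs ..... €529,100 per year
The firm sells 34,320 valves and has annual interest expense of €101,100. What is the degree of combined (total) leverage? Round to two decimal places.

1.85

Contribution at this volume is 34,320 × €39.92 = €1,370,054.40.
Operating income = contribution − fixed costs = €1,370,054.40 − €529,100 = €840,954.40. Interest = €101,100.00.
DOL = €1,370,054.40 ÷ €840,954.40 = 1.6292; DFL = €840,954.40 ÷ €739,854.40 = 1.1366.
DCL = DOL × DFL = 1.6292 × 1.1366 = 1.8517.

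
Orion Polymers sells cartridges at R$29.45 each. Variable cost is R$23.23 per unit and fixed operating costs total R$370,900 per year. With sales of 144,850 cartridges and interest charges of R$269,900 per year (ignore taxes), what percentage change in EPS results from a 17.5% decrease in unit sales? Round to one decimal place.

-60.6%

Total contribution margin = 144,850 × R$6.22 = R$900,967.00.
Subtracting fixed costs: EBIT = R$900,967.00 − R$370,900 = R$530,067.00.
After interest of R$269,900.00, pre-tax earnings = R$260,167.00.
DCL = total CM / (EBIT − I) = R$900,967.00 / R$260,167.00 = 3.4630.
%ΔEPS = DCL × %ΔSales = 3.4630 × -17.5% = -60.6%.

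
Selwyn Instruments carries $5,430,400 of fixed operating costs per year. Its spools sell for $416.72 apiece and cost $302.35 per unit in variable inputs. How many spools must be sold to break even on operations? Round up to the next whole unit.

Contribution margin per unit = $416.72 − $302.35 = $114.37.
Break-even volume = fixed costs ÷ CM per unit = $5,430,400 ÷ $114.37 = 47,480.98, so 47,481 spools.

47,481 spools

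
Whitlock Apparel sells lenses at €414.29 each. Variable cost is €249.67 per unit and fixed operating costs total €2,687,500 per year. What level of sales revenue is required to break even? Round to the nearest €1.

€6,763,482

Contribution margin per unit = €414.29 − €249.67 = €164.62, a CM ratio of €164.62 ÷ €414.29 = 0.3974.
Break-even sales = FC ÷ CM ratio = €2,687,500 × €414.29 / €164.62 = €6,763,482.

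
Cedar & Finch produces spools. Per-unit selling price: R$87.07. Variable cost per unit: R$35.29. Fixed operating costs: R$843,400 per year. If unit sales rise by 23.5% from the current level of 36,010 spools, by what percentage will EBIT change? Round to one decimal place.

+42.9%

Total contribution margin = 36,010 × R$51.78 = R$1,864,597.80.
EBIT = R$1,864,597.80 − R$843,400 = R$1,021,197.80.
So DOL = total CM / EBIT = R$1,864,597.80 / R$1,021,197.80 = 1.8259.
So EBIT moves 1.8259 × (+23.5%) = +42.9%.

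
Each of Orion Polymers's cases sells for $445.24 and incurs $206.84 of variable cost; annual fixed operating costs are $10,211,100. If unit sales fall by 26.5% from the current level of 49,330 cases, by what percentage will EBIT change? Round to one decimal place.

-201.2%

Total contribution margin = 49,330 × $238.40 = $11,760,272.00.
EBIT = $11,760,272.00 − $10,211,100 = $1,549,172.00.
So DOL = total CM / EBIT = $11,760,272.00 / $1,549,172.00 = 7.5913.
So EBIT moves 7.5913 × (-26.5%) = -201.2%.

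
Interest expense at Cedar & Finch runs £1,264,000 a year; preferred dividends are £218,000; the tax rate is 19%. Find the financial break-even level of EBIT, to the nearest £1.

£1,533,136

Grossing the preferred dividend up to pre-tax terms: £218,000 / (1 − 0.19) = £269,135.80.
Financial break-even EBIT = interest + D_p ÷ (1 − t) = £1,264,000 + £269,135.80 = £1,533,135.80.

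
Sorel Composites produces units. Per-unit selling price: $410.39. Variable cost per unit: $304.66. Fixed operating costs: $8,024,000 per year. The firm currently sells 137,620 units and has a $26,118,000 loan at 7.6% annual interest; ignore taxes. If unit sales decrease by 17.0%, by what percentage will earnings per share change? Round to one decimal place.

-54.5%

At 137,620 units, contribution = 137,620 × $105.73 = $14,550,562.60.
EBIT = $14,550,562.60 − $8,024,000 = $6,526,562.60.
Interest = $1,984,968.00, so EBIT − I = $4,541,594.60.
Degree of combined leverage = contribution ÷ (EBIT − I) = $14,550,562.60 ÷ $4,541,594.60 = 3.2038.
%ΔEPS = DCL × %ΔSales = 3.2038 × -17.0% = -54.5%.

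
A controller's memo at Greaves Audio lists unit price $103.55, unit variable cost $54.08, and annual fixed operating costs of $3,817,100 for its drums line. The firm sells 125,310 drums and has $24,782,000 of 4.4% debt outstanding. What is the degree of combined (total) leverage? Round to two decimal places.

At 125,310 units, contribution = 125,310 × $49.47 = $6,199,085.70.
EBIT = $6,199,085.70 − $3,817,100 = $2,381,985.70. Interest = $1,090,408.00, so EBIT − I = $1,291,577.70.
Degree of total leverage = total CM / (EBIT − interest) = $6,199,085.70 / $1,291,577.70 = 4.7996.

4.80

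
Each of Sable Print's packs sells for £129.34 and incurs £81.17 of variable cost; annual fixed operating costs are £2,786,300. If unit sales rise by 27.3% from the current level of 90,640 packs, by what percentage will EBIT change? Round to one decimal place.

+75.4%

At 90,640 units, contribution = 90,640 × £48.17 = £4,366,128.80.
EBIT = £4,366,128.80 − £2,786,300 = £1,579,828.80.
So DOL = total CM / EBIT = £4,366,128.80 / £1,579,828.80 = 2.7637.
Operating income changes by 2.7637 × +27.3% = +75.4%.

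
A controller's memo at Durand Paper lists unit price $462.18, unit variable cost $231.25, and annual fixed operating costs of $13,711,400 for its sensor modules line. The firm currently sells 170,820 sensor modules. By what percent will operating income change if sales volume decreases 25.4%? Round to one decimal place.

Contribution at this volume is 170,820 × $230.93 = $39,447,462.60.
EBIT = $39,447,462.60 − $13,711,400 = $25,736,062.60.
DOL = contribution ÷ EBIT = $39,447,462.60 ÷ $25,736,062.60 = 1.5328.
Operating income changes by 1.5328 × -25.4% = -38.9%.

-38.9%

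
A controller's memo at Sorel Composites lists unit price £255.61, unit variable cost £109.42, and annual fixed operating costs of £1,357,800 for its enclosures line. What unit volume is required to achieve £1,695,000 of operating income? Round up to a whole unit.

Each unit contributes £255.61 − £109.42 = £146.19.
Required volume = (fixed costs + target profit) ÷ CM = (£1,357,800 + £1,695,000) ÷ £146.19 = 20,882.41, so 20,883 enclosures.

20,883 enclosures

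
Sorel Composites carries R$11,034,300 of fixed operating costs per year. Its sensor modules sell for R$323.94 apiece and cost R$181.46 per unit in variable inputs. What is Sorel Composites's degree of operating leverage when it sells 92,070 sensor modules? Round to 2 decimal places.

Contribution at this volume is 92,070 × R$142.48 = R$13,118,133.60.
Subtracting fixed costs: EBIT = R$13,118,133.60 − R$11,034,300 = R$2,083,833.60.
So DOL = total CM / EBIT = R$13,118,133.60 / R$2,083,833.60 = 6.2952.

6.30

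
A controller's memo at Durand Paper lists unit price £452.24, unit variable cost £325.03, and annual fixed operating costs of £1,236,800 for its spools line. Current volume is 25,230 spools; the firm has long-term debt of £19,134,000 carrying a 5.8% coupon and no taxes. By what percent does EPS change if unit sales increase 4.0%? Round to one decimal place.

+14.9%

At 25,230 units, contribution = 25,230 × £127.21 = £3,209,508.30.
Operating income = contribution − fixed costs = £3,209,508.30 − £1,236,800 = £1,972,708.30.
After interest of £1,109,772.00, pre-tax earnings = £862,936.30.
Degree of combined leverage = contribution ÷ (EBIT − I) = £3,209,508.30 ÷ £862,936.30 = 3.7193.
%ΔEPS = DCL × %ΔSales = 3.7193 × +4.0% = +14.9%.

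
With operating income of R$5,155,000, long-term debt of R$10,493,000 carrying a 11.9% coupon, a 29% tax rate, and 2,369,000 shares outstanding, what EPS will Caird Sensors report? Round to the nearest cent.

Interest = R$1,248,667.00, so EBT = R$5,155,000 − R$1,248,667.00 = R$3,906,333.00.
After tax at 29%: net income = R$3,906,333.00 × 0.71 = R$2,773,496.43.
EPS = R$2,773,496.43 ÷ 2,369,000 = R$1.17.

R$1.17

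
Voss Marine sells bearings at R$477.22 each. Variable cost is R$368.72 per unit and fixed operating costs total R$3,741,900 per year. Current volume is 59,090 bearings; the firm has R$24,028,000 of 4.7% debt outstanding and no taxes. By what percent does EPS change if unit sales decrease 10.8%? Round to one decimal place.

Contribution at this volume is 59,090 × R$108.50 = R$6,411,265.00.
EBIT = R$6,411,265.00 − R$3,741,900 = R$2,669,365.00.
After interest of R$1,129,316.00, pre-tax earnings = R$1,540,049.00.
DCL = total CM / (EBIT − I) = R$6,411,265.00 / R$1,540,049.00 = 4.1630.
%ΔEPS = DCL × %ΔSales = 4.1630 × -10.8% = -45.0%.

-45.0%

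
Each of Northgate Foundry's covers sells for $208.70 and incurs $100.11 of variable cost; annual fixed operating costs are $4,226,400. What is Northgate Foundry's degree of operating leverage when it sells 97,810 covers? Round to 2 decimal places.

At 97,810 units, contribution = 97,810 × $108.59 = $10,621,187.90.
Operating income = contribution − fixed costs = $10,621,187.90 − $4,226,400 = $6,394,787.90.
DOL = contribution ÷ EBIT = $10,621,187.90 ÷ $6,394,787.90 = 1.6609.

1.66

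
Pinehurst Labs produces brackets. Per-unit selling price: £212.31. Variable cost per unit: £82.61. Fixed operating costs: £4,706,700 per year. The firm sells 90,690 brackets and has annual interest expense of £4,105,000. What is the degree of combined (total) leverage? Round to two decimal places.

At 90,690 units, contribution = 90,690 × £129.70 = £11,762,493.00.
EBIT = £11,762,493.00 − £4,706,700 = £7,055,793.00. Interest = £4,105,000.00.
DOL = £11,762,493.00 ÷ £7,055,793.00 = 1.6671; DFL = £7,055,793.00 ÷ £2,950,793.00 = 2.3912.
Combined leverage = 1.6671 × 2.3912 = 3.9864.

3.99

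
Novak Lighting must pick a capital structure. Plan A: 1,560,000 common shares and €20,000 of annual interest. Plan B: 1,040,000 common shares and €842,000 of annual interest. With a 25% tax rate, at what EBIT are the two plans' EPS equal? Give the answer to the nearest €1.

Set EPS_A = EPS_B: (EBIT − €20,000)(1 − 0.25) ÷ 1,560,000 = (EBIT − €842,000)(1 − 0.25) ÷ 1,040,000.
Cancelling (1 − t) and cross-multiplying: 1,040,000·(EBIT − 20,000) = 1,560,000·(EBIT − 842,000).
Solving, EBIT = (842,000·1,560,000 − 20,000·1,040,000) / (1,560,000 − 1,040,000) = 1,292,720,000,000 / 520,000 = 2,486,000.00.

€2,486,000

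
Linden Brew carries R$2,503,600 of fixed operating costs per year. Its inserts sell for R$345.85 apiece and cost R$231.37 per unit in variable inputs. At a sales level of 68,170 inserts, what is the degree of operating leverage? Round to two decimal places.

Total contribution margin = 68,170 × R$114.48 = R$7,804,101.60.
Operating income = contribution − fixed costs = R$7,804,101.60 − R$2,503,600 = R$5,300,501.60.
So DOL = total CM / EBIT = R$7,804,101.60 / R$5,300,501.60 = 1.4723.

1.47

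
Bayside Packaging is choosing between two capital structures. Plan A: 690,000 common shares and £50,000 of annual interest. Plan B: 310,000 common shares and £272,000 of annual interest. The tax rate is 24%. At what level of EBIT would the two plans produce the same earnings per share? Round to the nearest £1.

£453,105

Set EPS_A = EPS_B: (EBIT − £50,000)(1 − 0.24) ÷ 690,000 = (EBIT − £272,000)(1 − 0.24) ÷ 310,000.
The (1 − t) factor cancels: (EBIT − 50,000) × 310,000 = (EBIT − 272,000) × 690,000.
Solving, EBIT = (272,000·690,000 − 50,000·310,000) / (690,000 − 310,000) = 172,180,000,000 / 380,000 = 453,105.26.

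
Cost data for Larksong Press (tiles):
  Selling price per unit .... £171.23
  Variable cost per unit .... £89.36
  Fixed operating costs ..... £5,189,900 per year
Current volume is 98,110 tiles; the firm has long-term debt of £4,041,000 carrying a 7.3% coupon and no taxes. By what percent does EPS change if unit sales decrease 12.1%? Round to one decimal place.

Total contribution margin = 98,110 × £81.87 = £8,032,265.70.
Operating income = contribution − fixed costs = £8,032,265.70 − £5,189,900 = £2,842,365.70.
After interest of £294,993.00, pre-tax earnings = £2,547,372.70.
Degree of combined leverage = contribution ÷ (EBIT − I) = £8,032,265.70 ÷ £2,547,372.70 = 3.1532.
EPS therefore changes by 3.1532 × (-12.1%) = -38.2%.

-38.2%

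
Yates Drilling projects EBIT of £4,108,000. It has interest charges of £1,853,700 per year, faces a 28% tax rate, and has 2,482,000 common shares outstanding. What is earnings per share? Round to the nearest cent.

£0.65

Interest = £1,853,700.00, so EBT = £4,108,000 − £1,853,700.00 = £2,254,300.00.
Net income = £2,254,300.00 × (1 − 0.28) = £1,623,096.00.
Per share: £1,623,096.00 / 2,482,000 shares = £0.65.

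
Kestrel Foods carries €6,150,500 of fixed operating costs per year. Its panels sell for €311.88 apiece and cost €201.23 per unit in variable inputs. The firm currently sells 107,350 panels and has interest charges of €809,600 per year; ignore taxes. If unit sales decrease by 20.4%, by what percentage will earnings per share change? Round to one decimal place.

Contribution at this volume is 107,350 × €110.65 = €11,878,277.50.
EBIT = €11,878,277.50 − €6,150,500 = €5,727,777.50.
After interest of €809,600.00, pre-tax earnings = €4,918,177.50.
Degree of combined leverage = contribution ÷ (EBIT − I) = €11,878,277.50 ÷ €4,918,177.50 = 2.4152.
EPS therefore changes by 2.4152 × (-20.4%) = -49.3%.

-49.3%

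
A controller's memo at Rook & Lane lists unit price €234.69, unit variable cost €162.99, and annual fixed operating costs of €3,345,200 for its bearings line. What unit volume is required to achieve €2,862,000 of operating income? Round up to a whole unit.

86,572 bearings

Each unit contributes €234.69 − €162.99 = €71.70.
Required volume = (fixed costs + target profit) ÷ CM = (€3,345,200 + €2,862,000) ÷ €71.70 = 86,571.83, so 86,572 bearings.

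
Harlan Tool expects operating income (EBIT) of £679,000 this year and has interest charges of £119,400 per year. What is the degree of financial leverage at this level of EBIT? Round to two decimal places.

1.21

Annual interest charges come to £119,400.00.
DFL = EBIT ÷ (EBIT − I) = £679,000 ÷ (£679,000 − £119,400.00) = £679,000 ÷ £559,600.00 = 1.2134.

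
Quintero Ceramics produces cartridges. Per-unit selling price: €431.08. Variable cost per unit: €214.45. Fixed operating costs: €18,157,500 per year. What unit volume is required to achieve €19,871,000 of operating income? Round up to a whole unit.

Each unit contributes €431.08 − €214.45 = €216.63.
Required volume = (fixed costs + target profit) ÷ CM = (€18,157,500 + €19,871,000) ÷ €216.63 = 175,545.86, so 175,546 cartridges.

175,546 cartridges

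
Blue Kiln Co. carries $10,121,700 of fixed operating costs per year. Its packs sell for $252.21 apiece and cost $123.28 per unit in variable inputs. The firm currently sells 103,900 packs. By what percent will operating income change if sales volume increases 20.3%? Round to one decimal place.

+83.1%

Contribution at this volume is 103,900 × $128.93 = $13,395,827.00.
EBIT = $13,395,827.00 − $10,121,700 = $3,274,127.00.
So DOL = total CM / EBIT = $13,395,827.00 / $3,274,127.00 = 4.0914.
So EBIT moves 4.0914 × (+20.3%) = +83.1%.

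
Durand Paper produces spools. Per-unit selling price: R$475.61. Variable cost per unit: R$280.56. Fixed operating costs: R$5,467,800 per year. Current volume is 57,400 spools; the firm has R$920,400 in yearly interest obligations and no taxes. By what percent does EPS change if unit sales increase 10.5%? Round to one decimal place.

+24.5%

Total contribution margin = 57,400 × R$195.05 = R$11,195,870.00.
Operating income = contribution − fixed costs = R$11,195,870.00 − R$5,467,800 = R$5,728,070.00.
After interest of R$920,400.00, pre-tax earnings = R$4,807,670.00.
Degree of combined leverage = contribution ÷ (EBIT − I) = R$11,195,870.00 ÷ R$4,807,670.00 = 2.3288.
%ΔEPS = DCL × %ΔSales = 2.3288 × +10.5% = +24.5%.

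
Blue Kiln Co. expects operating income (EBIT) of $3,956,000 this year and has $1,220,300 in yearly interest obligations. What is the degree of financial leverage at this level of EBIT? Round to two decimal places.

Annual interest charges come to $1,220,300.00.
DFL = EBIT ÷ (EBIT − I) = $3,956,000 ÷ ($3,956,000 − $1,220,300.00) = $3,956,000 ÷ $2,735,700.00 = 1.4461.

1.45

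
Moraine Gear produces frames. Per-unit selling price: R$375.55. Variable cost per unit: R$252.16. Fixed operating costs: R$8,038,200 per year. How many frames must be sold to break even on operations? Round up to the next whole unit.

Contribution margin per unit = R$375.55 − R$252.16 = R$123.39.
Break-even volume = fixed costs ÷ CM per unit = R$8,038,200 ÷ R$123.39 = 65,144.66, so 65,145 frames.

65,145 frames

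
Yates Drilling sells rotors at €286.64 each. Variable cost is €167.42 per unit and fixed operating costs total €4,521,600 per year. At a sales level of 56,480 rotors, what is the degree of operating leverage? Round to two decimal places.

3.04

At 56,480 units, contribution = 56,480 × €119.22 = €6,733,545.60.
Operating income = contribution − fixed costs = €6,733,545.60 − €4,521,600 = €2,211,945.60.
DOL = contribution ÷ EBIT = €6,733,545.60 ÷ €2,211,945.60 = 3.0442.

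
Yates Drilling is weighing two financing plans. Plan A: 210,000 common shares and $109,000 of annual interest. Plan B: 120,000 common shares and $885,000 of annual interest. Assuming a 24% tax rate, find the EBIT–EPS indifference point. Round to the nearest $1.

$1,919,667

Set EPS_A = EPS_B: (EBIT − $109,000)(1 − 0.24) ÷ 210,000 = (EBIT − $885,000)(1 − 0.24) ÷ 120,000.
Cancelling (1 − t) and cross-multiplying: 120,000·(EBIT − 109,000) = 210,000·(EBIT − 885,000).
Solving, EBIT = (885,000·210,000 − 109,000·120,000) / (210,000 − 120,000) = 172,770,000,000 / 90,000 = 1,919,666.67.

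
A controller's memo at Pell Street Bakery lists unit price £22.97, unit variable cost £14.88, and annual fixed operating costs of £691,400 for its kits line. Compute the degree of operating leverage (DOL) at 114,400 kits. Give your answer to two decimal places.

At 114,400 units, contribution = 114,400 × £8.09 = £925,496.00.
Operating income = contribution − fixed costs = £925,496.00 − £691,400 = £234,096.00.
Degree of operating leverage = £925,496.00 / £234,096.00 = 3.9535.

3.95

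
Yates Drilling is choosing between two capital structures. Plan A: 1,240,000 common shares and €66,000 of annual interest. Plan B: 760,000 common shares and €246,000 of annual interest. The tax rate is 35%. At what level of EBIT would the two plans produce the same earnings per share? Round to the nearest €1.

Set EPS_A = EPS_B: (EBIT − €66,000)(1 − 0.35) ÷ 1,240,000 = (EBIT − €246,000)(1 − 0.35) ÷ 760,000.
The (1 − t) factor cancels: (EBIT − 66,000) × 760,000 = (EBIT − 246,000) × 1,240,000.
Solving, EBIT = (246,000·1,240,000 − 66,000·760,000) / (1,240,000 − 760,000) = 254,880,000,000 / 480,000 = 531,000.00.

€531,000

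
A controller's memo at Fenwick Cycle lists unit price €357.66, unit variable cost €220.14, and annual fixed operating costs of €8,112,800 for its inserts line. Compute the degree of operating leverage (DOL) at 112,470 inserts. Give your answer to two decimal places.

Total contribution margin = 112,470 × €137.52 = €15,466,874.40.
Subtracting fixed costs: EBIT = €15,466,874.40 − €8,112,800 = €7,354,074.40.
Degree of operating leverage = €15,466,874.40 / €7,354,074.40 = 2.1032.

2.10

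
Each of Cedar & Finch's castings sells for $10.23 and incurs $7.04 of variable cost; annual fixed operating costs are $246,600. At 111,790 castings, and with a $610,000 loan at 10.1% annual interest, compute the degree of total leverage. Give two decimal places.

At 111,790 units, contribution = 111,790 × $3.19 = $356,610.10.
Subtracting fixed costs: EBIT = $356,610.10 − $246,600 = $110,010.10. Interest = $61,610.00.
DOL = $356,610.10 ÷ $110,010.10 = 3.2416; DFL = $110,010.10 ÷ $48,400.10 = 2.2729.
DCL = DOL × DFL = 3.2416 × 2.2729 = 7.3678.

7.37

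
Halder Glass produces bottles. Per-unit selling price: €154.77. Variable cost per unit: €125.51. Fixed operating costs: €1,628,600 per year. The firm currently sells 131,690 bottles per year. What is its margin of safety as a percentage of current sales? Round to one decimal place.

Unit CM = price − variable cost = €154.77 − €125.51 = €29.26. Break-even units = €1,628,600 ÷ €29.26 = 55,659.60; break-even revenue = 55,659.60 × €154.77 = €8,614,436.84.
Actual sales revenue = 131,690 × €154.77 = €20,381,661.30.
Margin of safety = (€20,381,661.30 − €8,614,436.84) ÷ €20,381,661.30 = 57.7%.

57.7%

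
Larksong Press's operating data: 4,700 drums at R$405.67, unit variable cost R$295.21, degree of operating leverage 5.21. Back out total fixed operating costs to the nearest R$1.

R$419,515

At 4,700 units, contribution = 4,700 × R$110.46 = R$519,162.00.
Since DOL = CM ÷ EBIT, EBIT = R$519,162.00 ÷ 5.21 = R$99,647.22.
Fixed costs = CM − EBIT = R$519,162.00 − R$99,647.22 = R$419,515.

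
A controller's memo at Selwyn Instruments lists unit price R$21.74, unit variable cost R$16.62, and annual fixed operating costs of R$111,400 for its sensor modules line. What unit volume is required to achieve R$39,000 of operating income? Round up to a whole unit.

Contribution margin per unit = R$21.74 − R$16.62 = R$5.12.
Required volume = (fixed costs + target profit) ÷ CM = (R$111,400 + R$39,000) ÷ R$5.12 = 29,375.00, so 29,375 sensor modules.

29,375 sensor modules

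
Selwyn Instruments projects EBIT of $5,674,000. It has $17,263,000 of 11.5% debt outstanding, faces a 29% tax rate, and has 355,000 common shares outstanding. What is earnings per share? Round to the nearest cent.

Pre-tax income = $5,674,000 − $1,985,245.00 = $3,688,755.00.
Net income = $3,688,755.00 × (1 − 0.29) = $2,619,016.05.
Per share: $2,619,016.05 / 355,000 shares = $7.38.

$7.38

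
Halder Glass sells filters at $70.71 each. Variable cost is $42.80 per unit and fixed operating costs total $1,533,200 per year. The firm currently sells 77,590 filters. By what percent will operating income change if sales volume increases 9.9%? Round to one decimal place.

At 77,590 units, contribution = 77,590 × $27.91 = $2,165,536.90.
EBIT = $2,165,536.90 − $1,533,200 = $632,336.90.
Degree of operating leverage = $2,165,536.90 / $632,336.90 = 3.4247.
Operating income changes by 3.4247 × +9.9% = +33.9%.

+33.9%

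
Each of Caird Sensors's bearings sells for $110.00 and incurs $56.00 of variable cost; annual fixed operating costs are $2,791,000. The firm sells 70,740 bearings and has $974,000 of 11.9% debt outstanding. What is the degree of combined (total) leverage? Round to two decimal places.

4.18

Contribution at this volume is 70,740 × $54.00 = $3,819,960.00.
Subtracting fixed costs: EBIT = $3,819,960.00 − $2,791,000 = $1,028,960.00. Interest = $115,906.00.
DOL = $3,819,960.00 ÷ $1,028,960.00 = 3.7124; DFL = $1,028,960.00 ÷ $913,054.00 = 1.1269.
Combined leverage = 3.7124 × 1.1269 = 4.1835.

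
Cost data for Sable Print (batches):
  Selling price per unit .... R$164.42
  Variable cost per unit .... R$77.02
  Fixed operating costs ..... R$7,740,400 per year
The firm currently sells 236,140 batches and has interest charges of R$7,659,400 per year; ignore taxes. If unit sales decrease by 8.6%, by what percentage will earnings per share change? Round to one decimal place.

Contribution at this volume is 236,140 × R$87.40 = R$20,638,636.00.
Operating income = contribution − fixed costs = R$20,638,636.00 − R$7,740,400 = R$12,898,236.00.
After interest of R$7,659,400.00, pre-tax earnings = R$5,238,836.00.
DCL = total CM / (EBIT − I) = R$20,638,636.00 / R$5,238,836.00 = 3.9395.
%ΔEPS = DCL × %ΔSales = 3.9395 × -8.6% = -33.9%.

-33.9%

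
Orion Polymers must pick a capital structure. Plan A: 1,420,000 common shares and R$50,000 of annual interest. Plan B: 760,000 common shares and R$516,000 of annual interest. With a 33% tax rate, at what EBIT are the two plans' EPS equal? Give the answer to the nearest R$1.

R$1,052,606

At indifference, (EBIT − 50,000)(1 − t)/1,420,000 = (EBIT − 516,000)(1 − t)/760,000.
The (1 − t) factor cancels: (EBIT − 50,000) × 760,000 = (EBIT − 516,000) × 1,420,000.
Solving, EBIT = (516,000·1,420,000 − 50,000·760,000) / (1,420,000 − 760,000) = 694,720,000,000 / 660,000 = 1,052,606.06.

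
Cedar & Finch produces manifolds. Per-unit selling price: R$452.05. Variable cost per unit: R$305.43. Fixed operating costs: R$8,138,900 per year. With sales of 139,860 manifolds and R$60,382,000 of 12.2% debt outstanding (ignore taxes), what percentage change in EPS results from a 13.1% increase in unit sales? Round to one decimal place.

Total contribution margin = 139,860 × R$146.62 = R$20,506,273.20.
Subtracting fixed costs: EBIT = R$20,506,273.20 − R$8,138,900 = R$12,367,373.20.
Interest = R$7,366,604.00, so EBIT − I = R$5,000,769.20.
DCL = total CM / (EBIT − I) = R$20,506,273.20 / R$5,000,769.20 = 4.1006.
EPS therefore changes by 4.1006 × (+13.1%) = +53.7%.

+53.7%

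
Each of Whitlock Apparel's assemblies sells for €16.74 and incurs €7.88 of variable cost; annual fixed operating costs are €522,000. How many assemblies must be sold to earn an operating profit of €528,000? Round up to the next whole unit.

Each unit contributes €16.74 − €7.88 = €8.86.
Required volume = (fixed costs + target profit) ÷ CM = (€522,000 + €528,000) ÷ €8.86 = 118,510.16, so 118,511 assemblies.

118,511 assemblies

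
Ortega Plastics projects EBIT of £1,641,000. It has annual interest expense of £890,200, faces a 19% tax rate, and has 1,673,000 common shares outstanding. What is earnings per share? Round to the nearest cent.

£0.36

Interest = £890,200.00, so EBT = £1,641,000 − £890,200.00 = £750,800.00.
Net income = £750,800.00 × (1 − 0.19) = £608,148.00.
EPS = £608,148.00 ÷ 1,673,000 = £0.36.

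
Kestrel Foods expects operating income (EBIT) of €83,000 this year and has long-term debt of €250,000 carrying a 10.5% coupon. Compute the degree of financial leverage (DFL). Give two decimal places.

1.46

Interest = €26,250.00.
Degree of financial leverage = EBIT / (EBIT − interest) = €83,000 / €56,750.00 = 1.4626.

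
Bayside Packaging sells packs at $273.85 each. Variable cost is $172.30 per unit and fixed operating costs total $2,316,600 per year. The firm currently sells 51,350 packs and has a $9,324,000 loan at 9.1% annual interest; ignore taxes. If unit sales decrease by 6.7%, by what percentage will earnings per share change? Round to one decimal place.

-17.0%

Total contribution margin = 51,350 × $101.55 = $5,214,592.50.
Subtracting fixed costs: EBIT = $5,214,592.50 − $2,316,600 = $2,897,992.50.
Interest = $848,484.00, so EBIT − I = $2,049,508.50.
Degree of combined leverage = contribution ÷ (EBIT − I) = $5,214,592.50 ÷ $2,049,508.50 = 2.5443.
EPS therefore changes by 2.5443 × (-6.7%) = -17.0%.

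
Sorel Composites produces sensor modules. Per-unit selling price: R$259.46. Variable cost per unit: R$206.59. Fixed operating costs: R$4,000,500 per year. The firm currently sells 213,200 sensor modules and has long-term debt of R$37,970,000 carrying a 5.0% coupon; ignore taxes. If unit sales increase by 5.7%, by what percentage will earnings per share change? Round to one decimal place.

+12.0%

At 213,200 units, contribution = 213,200 × R$52.87 = R$11,271,884.00.
Subtracting fixed costs: EBIT = R$11,271,884.00 − R$4,000,500 = R$7,271,384.00.
Interest = R$1,898,500.00, so EBIT − I = R$5,372,884.00.
DCL = total CM / (EBIT − I) = R$11,271,884.00 / R$5,372,884.00 = 2.0979.
EPS therefore changes by 2.0979 × (+5.7%) = +12.0%.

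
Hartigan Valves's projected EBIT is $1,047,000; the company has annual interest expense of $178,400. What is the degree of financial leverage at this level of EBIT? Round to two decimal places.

Interest = $178,400.00.
Degree of financial leverage = EBIT / (EBIT − interest) = $1,047,000 / $868,600.00 = 1.2054.

1.21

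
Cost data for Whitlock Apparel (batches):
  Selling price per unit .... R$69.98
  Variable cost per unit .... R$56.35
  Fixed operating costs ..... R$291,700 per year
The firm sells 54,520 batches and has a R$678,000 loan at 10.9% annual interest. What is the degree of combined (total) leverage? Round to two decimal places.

At 54,520 units, contribution = 54,520 × R$13.63 = R$743,107.60.
Operating income = contribution − fixed costs = R$743,107.60 − R$291,700 = R$451,407.60. Interest = R$73,902.00.
DOL = R$743,107.60 ÷ R$451,407.60 = 1.6462; DFL = R$451,407.60 ÷ R$377,505.60 = 1.1958.
Combined leverage = 1.6462 × 1.1958 = 1.9685.

1.97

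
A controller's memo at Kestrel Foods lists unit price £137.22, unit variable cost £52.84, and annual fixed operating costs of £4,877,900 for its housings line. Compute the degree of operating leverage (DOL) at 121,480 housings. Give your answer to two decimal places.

1.91

Contribution at this volume is 121,480 × £84.38 = £10,250,482.40.
Operating income = contribution − fixed costs = £10,250,482.40 − £4,877,900 = £5,372,582.40.
DOL = contribution ÷ EBIT = £10,250,482.40 ÷ £5,372,582.40 = 1.9079.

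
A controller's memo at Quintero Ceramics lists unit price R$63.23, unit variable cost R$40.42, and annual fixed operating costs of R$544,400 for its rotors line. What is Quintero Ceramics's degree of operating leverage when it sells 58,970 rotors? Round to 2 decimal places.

1.68

At 58,970 units, contribution = 58,970 × R$22.81 = R$1,345,105.70.
Subtracting fixed costs: EBIT = R$1,345,105.70 − R$544,400 = R$800,705.70.
So DOL = total CM / EBIT = R$1,345,105.70 / R$800,705.70 = 1.6799.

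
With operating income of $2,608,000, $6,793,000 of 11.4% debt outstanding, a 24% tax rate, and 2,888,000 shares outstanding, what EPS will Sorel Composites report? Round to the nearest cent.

$0.48

Interest = $774,402.00, so EBT = $2,608,000 − $774,402.00 = $1,833,598.00.
After tax at 24%: net income = $1,833,598.00 × 0.76 = $1,393,534.48.
Per share: $1,393,534.48 / 2,888,000 shares = $0.48.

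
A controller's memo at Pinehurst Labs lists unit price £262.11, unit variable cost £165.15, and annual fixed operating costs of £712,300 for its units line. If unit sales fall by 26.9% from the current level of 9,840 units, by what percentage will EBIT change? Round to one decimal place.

At 9,840 units, contribution = 9,840 × £96.96 = £954,086.40.
Subtracting fixed costs: EBIT = £954,086.40 − £712,300 = £241,786.40.
DOL = contribution ÷ EBIT = £954,086.40 ÷ £241,786.40 = 3.9460.
So EBIT moves 3.9460 × (-26.9%) = -106.1%.

-106.1%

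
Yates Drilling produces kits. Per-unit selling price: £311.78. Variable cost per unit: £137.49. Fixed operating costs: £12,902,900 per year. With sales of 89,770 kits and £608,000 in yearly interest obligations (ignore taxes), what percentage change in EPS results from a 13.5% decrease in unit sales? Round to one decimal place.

-98.9%

At 89,770 units, contribution = 89,770 × £174.29 = £15,646,013.30.
Operating income = contribution − fixed costs = £15,646,013.30 − £12,902,900 = £2,743,113.30.
Interest = £608,000.00, so EBIT − I = £2,135,113.30.
DCL = total CM / (EBIT − I) = £15,646,013.30 / £2,135,113.30 = 7.3280.
EPS therefore changes by 7.3280 × (-13.5%) = -98.9%.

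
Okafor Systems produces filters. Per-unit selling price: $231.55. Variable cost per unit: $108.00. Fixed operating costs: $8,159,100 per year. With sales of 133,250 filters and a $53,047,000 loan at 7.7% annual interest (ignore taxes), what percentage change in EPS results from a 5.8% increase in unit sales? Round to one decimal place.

Total contribution margin = 133,250 × $123.55 = $16,463,037.50.
Operating income = contribution − fixed costs = $16,463,037.50 − $8,159,100 = $8,303,937.50.
Interest = $4,084,619.00, so EBIT − I = $4,219,318.50.
Degree of combined leverage = contribution ÷ (EBIT − I) = $16,463,037.50 ÷ $4,219,318.50 = 3.9018.
EPS therefore changes by 3.9018 × (+5.8%) = +22.6%.

+22.6%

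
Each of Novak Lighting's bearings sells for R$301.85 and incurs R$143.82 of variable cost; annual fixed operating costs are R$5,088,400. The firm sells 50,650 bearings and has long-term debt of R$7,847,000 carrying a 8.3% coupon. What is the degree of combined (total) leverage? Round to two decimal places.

At 50,650 units, contribution = 50,650 × R$158.03 = R$8,004,219.50.
Subtracting fixed costs: EBIT = R$8,004,219.50 − R$5,088,400 = R$2,915,819.50. Interest = R$651,301.00, so EBIT − I = R$2,264,518.50.
Degree of total leverage = total CM / (EBIT − interest) = R$8,004,219.50 / R$2,264,518.50 = 3.5346.

3.53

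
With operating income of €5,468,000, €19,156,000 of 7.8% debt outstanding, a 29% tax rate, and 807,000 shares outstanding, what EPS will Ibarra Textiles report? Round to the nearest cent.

€3.50

Interest = €1,494,168.00, so EBT = €5,468,000 − €1,494,168.00 = €3,973,832.00.
After tax at 29%: net income = €3,973,832.00 × 0.71 = €2,821,420.72.
Per share: €2,821,420.72 / 807,000 shares = €3.50.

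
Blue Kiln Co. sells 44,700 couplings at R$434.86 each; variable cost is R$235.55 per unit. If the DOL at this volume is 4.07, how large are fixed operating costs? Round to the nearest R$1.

R$6,720,175

At 44,700 units, contribution = 44,700 × R$199.31 = R$8,909,157.00.
Since DOL = CM ÷ EBIT, EBIT = R$8,909,157.00 ÷ 4.07 = R$2,188,982.06.
Fixed costs = CM − EBIT = R$8,909,157.00 − R$2,188,982.06 = R$6,720,175.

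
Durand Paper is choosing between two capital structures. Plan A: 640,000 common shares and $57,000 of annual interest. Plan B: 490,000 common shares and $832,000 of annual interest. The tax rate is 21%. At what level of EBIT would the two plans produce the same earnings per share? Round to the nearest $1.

At indifference, (EBIT − 57,000)(1 − t)/640,000 = (EBIT − 832,000)(1 − t)/490,000.
Cancelling (1 − t) and cross-multiplying: 490,000·(EBIT − 57,000) = 640,000·(EBIT − 832,000).
EBIT × (640,000 − 490,000) = 832,000 × 640,000 − 57,000 × 490,000 = 504,550,000,000, so EBIT = 504,550,000,000 ÷ 150,000 = 3,363,666.67.

$3,363,667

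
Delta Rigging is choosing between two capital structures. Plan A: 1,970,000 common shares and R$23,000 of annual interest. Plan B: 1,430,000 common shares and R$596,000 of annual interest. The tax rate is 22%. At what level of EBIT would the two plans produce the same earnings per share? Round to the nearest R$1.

At indifference, (EBIT − 23,000)(1 − t)/1,970,000 = (EBIT − 596,000)(1 − t)/1,430,000.
The (1 − t) factor cancels: (EBIT − 23,000) × 1,430,000 = (EBIT − 596,000) × 1,970,000.
EBIT × (1,970,000 − 1,430,000) = 596,000 × 1,970,000 − 23,000 × 1,430,000 = 1,141,230,000,000, so EBIT = 1,141,230,000,000 ÷ 540,000 = 2,113,388.89.

R$2,113,389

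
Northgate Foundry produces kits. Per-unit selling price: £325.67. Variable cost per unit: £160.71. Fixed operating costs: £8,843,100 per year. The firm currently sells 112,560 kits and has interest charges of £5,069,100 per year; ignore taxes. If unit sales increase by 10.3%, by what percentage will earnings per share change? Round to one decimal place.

Contribution at this volume is 112,560 × £164.96 = £18,567,897.60.
Operating income = contribution − fixed costs = £18,567,897.60 − £8,843,100 = £9,724,797.60.
Interest = £5,069,100.00, so EBIT − I = £4,655,697.60.
DCL = total CM / (EBIT − I) = £18,567,897.60 / £4,655,697.60 = 3.9882.
EPS therefore changes by 3.9882 × (+10.3%) = +41.1%.

+41.1%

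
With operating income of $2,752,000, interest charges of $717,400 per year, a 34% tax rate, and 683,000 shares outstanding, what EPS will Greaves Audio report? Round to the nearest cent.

Interest = $717,400.00, so EBT = $2,752,000 − $717,400.00 = $2,034,600.00.
Net income = $2,034,600.00 × (1 − 0.34) = $1,342,836.00.
EPS = $1,342,836.00 ÷ 683,000 = $1.97.

$1.97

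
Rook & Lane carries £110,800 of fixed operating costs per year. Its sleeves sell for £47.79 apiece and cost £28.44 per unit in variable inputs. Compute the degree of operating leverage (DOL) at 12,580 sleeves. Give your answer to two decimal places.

1.84

Total contribution margin = 12,580 × £19.35 = £243,423.00.
Operating income = contribution − fixed costs = £243,423.00 − £110,800 = £132,623.00.
Degree of operating leverage = £243,423.00 / £132,623.00 = 1.8355.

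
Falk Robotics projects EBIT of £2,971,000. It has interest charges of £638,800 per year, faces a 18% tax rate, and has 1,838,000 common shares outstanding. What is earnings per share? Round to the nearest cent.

Interest = £638,800.00, so EBT = £2,971,000 − £638,800.00 = £2,332,200.00.
Net income = £2,332,200.00 × (1 − 0.18) = £1,912,404.00.
EPS = £1,912,404.00 ÷ 1,838,000 = £1.04.

£1.04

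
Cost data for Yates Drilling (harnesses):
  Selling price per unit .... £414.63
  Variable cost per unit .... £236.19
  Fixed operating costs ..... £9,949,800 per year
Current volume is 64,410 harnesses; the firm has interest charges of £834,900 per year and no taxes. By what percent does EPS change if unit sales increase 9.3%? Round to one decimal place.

+150.8%

Contribution at this volume is 64,410 × £178.44 = £11,493,320.40.
EBIT = £11,493,320.40 − £9,949,800 = £1,543,520.40.
After interest of £834,900.00, pre-tax earnings = £708,620.40.
Degree of combined leverage = contribution ÷ (EBIT − I) = £11,493,320.40 ÷ £708,620.40 = 16.2193.
EPS therefore changes by 16.2193 × (+9.3%) = +150.8%.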